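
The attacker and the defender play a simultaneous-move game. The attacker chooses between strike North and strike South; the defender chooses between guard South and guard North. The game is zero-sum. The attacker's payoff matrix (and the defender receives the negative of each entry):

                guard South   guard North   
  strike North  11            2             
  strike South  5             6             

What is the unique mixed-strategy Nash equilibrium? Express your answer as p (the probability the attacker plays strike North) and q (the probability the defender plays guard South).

In a mixed equilibrium the defender is indifferent between guard South and guard North; this condition fixes p.
  the defender's expected payoff from guard South: p·(-11) + (1−p)·(-5) = -6p - 5
  the defender's expected payoff from guard North: p·(-2) + (1−p)·(-6) = 4p - 6
  -6p - 5 = 4p - 6  ⇒  -10p = -1  ⇒  p = 1/10.
For the attacker to be willing to mix, the attacker must be indifferent between strike North and strike South, which pins down the defender's mix.
  the attacker's payoff to strike North: q·11 + (1−q)·2 = 9q + 2
  the attacker's payoff to strike South: q·5 + (1−q)·6 = -q + 6
  9q + 2 = -q + 6  ⇒  10q = 4  ⇒  q = 2/5.

p = 1/10, q = 2/5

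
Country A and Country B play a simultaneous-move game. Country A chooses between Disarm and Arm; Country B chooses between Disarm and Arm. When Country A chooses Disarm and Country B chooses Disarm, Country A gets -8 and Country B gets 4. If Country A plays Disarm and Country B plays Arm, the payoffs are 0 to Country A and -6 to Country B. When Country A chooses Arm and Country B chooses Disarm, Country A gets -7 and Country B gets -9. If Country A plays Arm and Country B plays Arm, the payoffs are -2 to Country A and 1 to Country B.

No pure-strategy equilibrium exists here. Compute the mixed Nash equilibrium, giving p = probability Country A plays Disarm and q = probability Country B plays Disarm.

p = 1/2, q = 2/3

Country B's indifference between Disarm and Arm determines Country A's mixing probability p:
  Country B's expected payoff from Disarm: p·4 + (1−p)·(-9) = 13p - 9
  Country B's expected payoff from Arm: p·(-6) + (1−p)·1 = -7p + 1
  13p - 9 = -7p + 1  ⇒  20p = 10  ⇒  p = 1/2.
Country B's mix must leave Country A indifferent between Disarm and Arm.
  Country A's payoff to Disarm: q·(-8) + (1−q)·0 = -8q
  Country A's payoff to Arm: q·(-7) + (1−q)·(-2) = -5q - 2
  -8q = -5q - 2  ⇒  -3q = -2  ⇒  q = 2/3.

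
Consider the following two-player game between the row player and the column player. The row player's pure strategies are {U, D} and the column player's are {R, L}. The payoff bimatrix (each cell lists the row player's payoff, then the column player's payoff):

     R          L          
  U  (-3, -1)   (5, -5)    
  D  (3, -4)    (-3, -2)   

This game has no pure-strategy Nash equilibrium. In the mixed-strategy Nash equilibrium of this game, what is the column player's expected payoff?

-3

In a mixed equilibrium the column player is indifferent between R and L; this condition fixes p.
  the column player's expected payoff from R: p·(-1) + (1−p)·(-4) = 3p - 4
  the column player's expected payoff from L: p·(-5) + (1−p)·(-2) = -3p - 2
  3p - 4 = -3p - 2  ⇒  6p = 2  ⇒  p = 1/3.
At equilibrium the column player is indifferent across columns, so the column player's payoff equals the payoff from R: (1/3)·(-1) + (2/3)·(-4) = -3.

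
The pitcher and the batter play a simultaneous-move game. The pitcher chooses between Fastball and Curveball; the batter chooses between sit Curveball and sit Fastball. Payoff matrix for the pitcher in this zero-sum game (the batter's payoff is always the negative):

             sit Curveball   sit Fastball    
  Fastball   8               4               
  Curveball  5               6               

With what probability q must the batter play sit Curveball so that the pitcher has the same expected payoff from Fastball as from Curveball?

q = 2/5

In a mixed equilibrium the pitcher is indifferent between Fastball and Curveball; this condition fixes q.
  the pitcher's expected payoff from Fastball: q·8 + (1−q)·4 = 4q + 4
  the pitcher's expected payoff from Curveball: q·5 + (1−q)·6 = -q + 6
  4q + 4 = -q + 6  ⇒  5q = 2  ⇒  q = 2/5.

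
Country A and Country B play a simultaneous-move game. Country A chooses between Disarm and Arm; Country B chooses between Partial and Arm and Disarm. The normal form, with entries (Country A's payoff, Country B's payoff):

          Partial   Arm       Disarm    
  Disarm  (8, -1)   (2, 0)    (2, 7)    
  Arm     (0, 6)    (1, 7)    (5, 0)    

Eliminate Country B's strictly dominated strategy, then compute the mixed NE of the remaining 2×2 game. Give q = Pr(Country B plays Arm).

Country B's strategy Partial is strictly dominated by Arm: 0 > -1 and 7 > 6. Eliminate Partial.
In a mixed equilibrium Country A is indifferent between Disarm and Arm; this condition fixes q.
  Country A's payoff from Disarm: q·2 + (1−q)·2 = 2
  Country A's payoff from Arm: q·1 + (1−q)·5 = -4q + 5
  2 = -4q + 5  ⇒  4q = 3  ⇒  q = 3/4.

q = 3/4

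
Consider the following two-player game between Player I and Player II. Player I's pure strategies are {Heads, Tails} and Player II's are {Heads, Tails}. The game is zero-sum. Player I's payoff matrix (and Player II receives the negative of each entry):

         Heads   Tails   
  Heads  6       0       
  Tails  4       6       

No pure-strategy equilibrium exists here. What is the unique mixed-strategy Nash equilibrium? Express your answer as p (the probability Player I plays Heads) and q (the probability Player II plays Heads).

p = 1/4, q = 3/4

Player I's mix must leave Player II indifferent between Heads and Tails.
  Player II's expected payoff from Heads: p·(-6) + (1−p)·(-4) = -2p - 4
  Player II's expected payoff from Tails: p·0 + (1−p)·(-6) = 6p - 6
  -2p - 4 = 6p - 6  ⇒  -8p = -2  ⇒  p = 1/4.
Player I's indifference between Heads and Tails determines Player II's mixing probability q:
  Player I's payoff to Heads: q·6 + (1−q)·0 = 6q
  Player I's payoff to Tails: q·4 + (1−q)·6 = -2q + 6
  6q = -2q + 6  ⇒  8q = 6  ⇒  q = 3/4.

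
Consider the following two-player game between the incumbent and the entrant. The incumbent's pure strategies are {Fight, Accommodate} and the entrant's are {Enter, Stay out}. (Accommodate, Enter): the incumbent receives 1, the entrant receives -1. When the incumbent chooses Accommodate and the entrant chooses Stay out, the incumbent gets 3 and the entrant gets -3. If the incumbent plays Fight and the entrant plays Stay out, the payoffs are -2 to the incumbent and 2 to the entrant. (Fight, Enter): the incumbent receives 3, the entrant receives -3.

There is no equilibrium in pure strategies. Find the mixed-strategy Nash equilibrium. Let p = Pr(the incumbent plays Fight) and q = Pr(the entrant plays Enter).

p = 2/7, q = 5/7

The incumbent's mix must leave the entrant indifferent between Enter and Stay out.
  the entrant's expected payoff from Enter: p·(-3) + (1−p)·(-1) = -2p - 1
  the entrant's expected payoff from Stay out: p·2 + (1−p)·(-3) = 5p - 3
  -2p - 1 = 5p - 3  ⇒  -7p = -2  ⇒  p = 2/7.
The incumbent's indifference between Fight and Accommodate determines the entrant's mixing probability q:
  the incumbent's payoff from Fight: q·3 + (1−q)·(-2) = 5q - 2
  the incumbent's payoff from Accommodate: q·1 + (1−q)·3 = -2q + 3
  5q - 2 = -2q + 3  ⇒  7q = 5  ⇒  q = 5/7.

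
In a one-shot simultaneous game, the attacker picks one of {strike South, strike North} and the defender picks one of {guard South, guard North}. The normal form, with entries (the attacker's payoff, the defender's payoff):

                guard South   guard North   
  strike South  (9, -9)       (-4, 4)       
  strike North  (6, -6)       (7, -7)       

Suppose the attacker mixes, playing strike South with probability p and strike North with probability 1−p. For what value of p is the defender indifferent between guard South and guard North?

In a mixed equilibrium the defender is indifferent between guard South and guard North; this condition fixes p.
  the defender's expected payoff from guard South: p·(-9) + (1−p)·(-6) = -3p - 6
  the defender's expected payoff from guard North: p·4 + (1−p)·(-7) = 11p - 7
  -3p - 6 = 11p - 7  ⇒  -14p = -1  ⇒  p = 1/14.

p = 1/14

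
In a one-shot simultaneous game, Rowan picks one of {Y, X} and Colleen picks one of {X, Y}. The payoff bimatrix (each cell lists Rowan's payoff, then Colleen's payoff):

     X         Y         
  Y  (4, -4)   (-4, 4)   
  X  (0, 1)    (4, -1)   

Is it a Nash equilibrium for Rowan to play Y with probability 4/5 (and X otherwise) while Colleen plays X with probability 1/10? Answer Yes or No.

Given Rowan's mix p = 4/5, Colleen's payoff from X is -3 but from Y is 3. Colleen strictly prefers Y, so Colleen would not mix.
So the proposed profile is not a Nash equilibrium.

No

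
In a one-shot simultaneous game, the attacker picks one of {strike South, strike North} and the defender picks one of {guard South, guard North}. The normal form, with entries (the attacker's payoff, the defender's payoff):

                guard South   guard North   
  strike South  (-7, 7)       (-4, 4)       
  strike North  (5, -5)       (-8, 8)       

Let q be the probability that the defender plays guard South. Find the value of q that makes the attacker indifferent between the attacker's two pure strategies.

Set the attacker's expected payoff from strike South equal to that from strike North:
  the attacker's payoff from strike South: q·(-7) + (1−q)·(-4) = -3q - 4
  the attacker's payoff from strike North: q·5 + (1−q)·(-8) = 13q - 8
  -3q - 4 = 13q - 8  ⇒  -16q = -4  ⇒  q = 1/4.

q = 1/4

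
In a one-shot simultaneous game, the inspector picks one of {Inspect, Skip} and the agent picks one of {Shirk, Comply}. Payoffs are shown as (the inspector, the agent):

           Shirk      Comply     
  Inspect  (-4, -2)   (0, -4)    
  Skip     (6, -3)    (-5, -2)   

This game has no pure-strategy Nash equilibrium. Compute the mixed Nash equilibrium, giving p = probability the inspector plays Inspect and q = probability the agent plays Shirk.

p = 1/3, q = 1/3

In a mixed equilibrium the agent is indifferent between Shirk and Comply; this condition fixes p.
  the agent's payoff from Shirk: p·(-2) + (1−p)·(-3) = p - 3
  the agent's payoff from Comply: p·(-4) + (1−p)·(-2) = -2p - 2
  p - 3 = -2p - 2  ⇒  3p = 1  ⇒  p = 1/3.
For the inspector to be willing to mix, the inspector must be indifferent between Inspect and Skip, which pins down the agent's mix.
  the inspector's expected payoff from Inspect: q·(-4) + (1−q)·0 = -4q
  the inspector's expected payoff from Skip: q·6 + (1−q)·(-5) = 11q - 5
  -4q = 11q - 5  ⇒  -15q = -5  ⇒  q = 1/3.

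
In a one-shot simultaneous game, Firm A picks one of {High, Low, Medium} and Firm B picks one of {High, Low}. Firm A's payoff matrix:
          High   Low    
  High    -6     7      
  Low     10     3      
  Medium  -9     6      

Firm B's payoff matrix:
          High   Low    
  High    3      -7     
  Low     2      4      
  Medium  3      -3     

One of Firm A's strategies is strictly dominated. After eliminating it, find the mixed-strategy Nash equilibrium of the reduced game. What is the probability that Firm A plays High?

p = 1/6

Firm A's strategy Medium is strictly dominated by High: -6 > -9 and 7 > 6. Eliminate Medium.
In a mixed equilibrium Firm B is indifferent between High and Low; this condition fixes p.
  Firm B's payoff to High: p·3 + (1−p)·2 = p + 2
  Firm B's payoff to Low: p·(-7) + (1−p)·4 = -11p + 4
  p + 2 = -11p + 4  ⇒  12p = 2  ⇒  p = 1/6.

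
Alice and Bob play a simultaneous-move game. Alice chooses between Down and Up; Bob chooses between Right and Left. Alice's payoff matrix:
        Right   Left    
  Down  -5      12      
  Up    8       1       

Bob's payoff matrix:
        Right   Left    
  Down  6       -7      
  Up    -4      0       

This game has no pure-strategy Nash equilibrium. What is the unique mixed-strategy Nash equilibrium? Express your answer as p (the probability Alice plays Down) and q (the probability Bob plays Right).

p = 4/17, q = 11/24

Alice's mix must leave Bob indifferent between Right and Left.
  Bob's expected payoff from Right: p·6 + (1−p)·(-4) = 10p - 4
  Bob's expected payoff from Left: p·(-7) + (1−p)·0 = -7p
  10p - 4 = -7p  ⇒  17p = 4  ⇒  p = 4/17.
Alice's indifference between Down and Up determines Bob's mixing probability q:
  Alice's payoff to Down: q·(-5) + (1−q)·12 = -17q + 12
  Alice's payoff to Up: q·8 + (1−q)·1 = 7q + 1
  -17q + 12 = 7q + 1  ⇒  -24q = -11  ⇒  q = 11/24.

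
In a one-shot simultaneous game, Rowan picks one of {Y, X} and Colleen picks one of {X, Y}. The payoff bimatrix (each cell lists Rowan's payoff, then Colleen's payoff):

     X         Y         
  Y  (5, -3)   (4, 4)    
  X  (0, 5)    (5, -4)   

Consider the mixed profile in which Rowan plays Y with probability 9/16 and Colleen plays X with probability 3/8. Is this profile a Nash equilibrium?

Given Colleen's mix q = 3/8, Rowan's payoff from Y is 35/8 but from X is 25/8. Rowan strictly prefers Y, so Rowan would not mix.
So the proposed profile is not a Nash equilibrium.

No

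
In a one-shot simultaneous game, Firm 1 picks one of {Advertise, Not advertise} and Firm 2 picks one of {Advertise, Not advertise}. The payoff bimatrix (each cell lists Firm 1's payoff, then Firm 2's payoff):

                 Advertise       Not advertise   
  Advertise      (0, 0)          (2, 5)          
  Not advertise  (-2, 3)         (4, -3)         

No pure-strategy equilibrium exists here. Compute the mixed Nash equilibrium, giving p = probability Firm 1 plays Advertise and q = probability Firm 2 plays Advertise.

For Firm 2 to be willing to mix, Firm 2 must be indifferent between Advertise and Not advertise, which pins down Firm 1's mix.
  Firm 2's payoff to Advertise: p·0 + (1−p)·3 = -3p + 3
  Firm 2's payoff to Not advertise: p·5 + (1−p)·(-3) = 8p - 3
  -3p + 3 = 8p - 3  ⇒  -11p = -6  ⇒  p = 6/11.
Firm 1's indifference between Advertise and Not advertise determines Firm 2's mixing probability q:
  Firm 1's payoff from Advertise: q·0 + (1−q)·2 = -2q + 2
  Firm 1's payoff from Not advertise: q·(-2) + (1−q)·4 = -6q + 4
  -2q + 2 = -6q + 4  ⇒  4q = 2  ⇒  q = 1/2.

p = 6/11, q = 1/2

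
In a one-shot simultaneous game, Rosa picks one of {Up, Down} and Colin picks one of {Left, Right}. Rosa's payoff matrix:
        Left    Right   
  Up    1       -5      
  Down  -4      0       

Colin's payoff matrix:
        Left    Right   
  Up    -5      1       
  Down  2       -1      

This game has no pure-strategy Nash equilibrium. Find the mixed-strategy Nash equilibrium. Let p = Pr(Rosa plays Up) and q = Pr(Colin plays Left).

For Colin to be willing to mix, Colin must be indifferent between Left and Right, which pins down Rosa's mix.
  Colin's expected payoff from Left: p·(-5) + (1−p)·2 = -7p + 2
  Colin's expected payoff from Right: p·1 + (1−p)·(-1) = 2p - 1
  -7p + 2 = 2p - 1  ⇒  -9p = -3  ⇒  p = 1/3.
In a mixed equilibrium Rosa is indifferent between Up and Down; this condition fixes q.
  Rosa's payoff to Up: q·1 + (1−q)·(-5) = 6q - 5
  Rosa's payoff to Down: q·(-4) + (1−q)·0 = -4q
  6q - 5 = -4q  ⇒  10q = 5  ⇒  q = 1/2.

p = 1/3, q = 1/2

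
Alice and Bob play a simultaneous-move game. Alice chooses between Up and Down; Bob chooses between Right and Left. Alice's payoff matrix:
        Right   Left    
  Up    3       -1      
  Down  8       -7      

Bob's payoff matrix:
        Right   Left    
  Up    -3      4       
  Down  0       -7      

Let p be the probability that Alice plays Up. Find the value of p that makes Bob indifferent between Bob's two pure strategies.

p = 1/2

For Bob to be willing to mix, Bob must be indifferent between Right and Left, which pins down Alice's mix.
  Bob's payoff from Right: p·(-3) + (1−p)·0 = -3p
  Bob's payoff from Left: p·4 + (1−p)·(-7) = 11p - 7
  -3p = 11p - 7  ⇒  -14p = -7  ⇒  p = 1/2.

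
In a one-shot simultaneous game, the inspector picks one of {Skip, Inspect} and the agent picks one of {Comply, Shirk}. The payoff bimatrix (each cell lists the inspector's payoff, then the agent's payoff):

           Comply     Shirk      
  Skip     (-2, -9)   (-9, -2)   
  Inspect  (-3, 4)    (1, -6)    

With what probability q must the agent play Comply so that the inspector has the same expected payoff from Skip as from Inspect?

The agent's mix must leave the inspector indifferent between Skip and Inspect.
  the inspector's expected payoff from Skip: q·(-2) + (1−q)·(-9) = 7q - 9
  the inspector's expected payoff from Inspect: q·(-3) + (1−q)·1 = -4q + 1
  7q - 9 = -4q + 1  ⇒  11q = 10  ⇒  q = 10/11.

q = 10/11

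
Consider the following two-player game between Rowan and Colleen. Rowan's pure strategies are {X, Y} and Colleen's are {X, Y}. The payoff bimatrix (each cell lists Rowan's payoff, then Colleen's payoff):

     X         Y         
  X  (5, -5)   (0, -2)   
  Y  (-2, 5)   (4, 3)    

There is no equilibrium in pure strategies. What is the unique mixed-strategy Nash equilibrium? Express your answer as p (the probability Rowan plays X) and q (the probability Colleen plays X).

In a mixed equilibrium Colleen is indifferent between X and Y; this condition fixes p.
  Colleen's payoff from X: p·(-5) + (1−p)·5 = -10p + 5
  Colleen's payoff from Y: p·(-2) + (1−p)·3 = -5p + 3
  -10p + 5 = -5p + 3  ⇒  -5p = -2  ⇒  p = 2/5.
In a mixed equilibrium Rowan is indifferent between X and Y; this condition fixes q.
  Rowan's payoff to X: q·5 + (1−q)·0 = 5q
  Rowan's payoff to Y: q·(-2) + (1−q)·4 = -6q + 4
  5q = -6q + 4  ⇒  11q = 4  ⇒  q = 4/11.

p = 2/5, q = 4/11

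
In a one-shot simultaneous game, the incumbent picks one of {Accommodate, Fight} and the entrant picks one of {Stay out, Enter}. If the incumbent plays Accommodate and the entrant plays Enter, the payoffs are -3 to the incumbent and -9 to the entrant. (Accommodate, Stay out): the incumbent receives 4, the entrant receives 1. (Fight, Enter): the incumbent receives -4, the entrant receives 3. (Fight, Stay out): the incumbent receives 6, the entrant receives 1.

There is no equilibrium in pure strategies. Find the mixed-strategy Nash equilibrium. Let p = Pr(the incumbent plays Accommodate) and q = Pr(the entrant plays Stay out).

p = 1/6, q = 1/3

The entrant's indifference between Stay out and Enter determines the incumbent's mixing probability p:
  the entrant's payoff from Stay out: p·1 + (1−p)·1 = 1
  the entrant's payoff from Enter: p·(-9) + (1−p)·3 = -12p + 3
  1 = -12p + 3  ⇒  12p = 2  ⇒  p = 1/6.
The entrant's mix must leave the incumbent indifferent between Accommodate and Fight.
  the incumbent's payoff to Accommodate: q·4 + (1−q)·(-3) = 7q - 3
  the incumbent's payoff to Fight: q·6 + (1−q)·(-4) = 10q - 4
  7q - 3 = 10q - 4  ⇒  -3q = -1  ⇒  q = 1/3.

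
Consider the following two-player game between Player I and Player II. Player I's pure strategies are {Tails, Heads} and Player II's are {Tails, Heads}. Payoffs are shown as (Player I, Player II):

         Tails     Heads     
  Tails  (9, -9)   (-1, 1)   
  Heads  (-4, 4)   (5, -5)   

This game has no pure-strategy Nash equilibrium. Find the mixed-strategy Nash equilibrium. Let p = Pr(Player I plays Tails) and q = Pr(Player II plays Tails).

p = 9/19, q = 6/19

For Player II to be willing to mix, Player II must be indifferent between Tails and Heads, which pins down Player I's mix.
  Player II's expected payoff from Tails: p·(-9) + (1−p)·4 = -13p + 4
  Player II's expected payoff from Heads: p·1 + (1−p)·(-5) = 6p - 5
  -13p + 4 = 6p - 5  ⇒  -19p = -9  ⇒  p = 9/19.
In a mixed equilibrium Player I is indifferent between Tails and Heads; this condition fixes q.
  Player I's payoff from Tails: q·9 + (1−q)·(-1) = 10q - 1
  Player I's payoff from Heads: q·(-4) + (1−q)·5 = -9q + 5
  10q - 1 = -9q + 5  ⇒  19q = 6  ⇒  q = 6/19.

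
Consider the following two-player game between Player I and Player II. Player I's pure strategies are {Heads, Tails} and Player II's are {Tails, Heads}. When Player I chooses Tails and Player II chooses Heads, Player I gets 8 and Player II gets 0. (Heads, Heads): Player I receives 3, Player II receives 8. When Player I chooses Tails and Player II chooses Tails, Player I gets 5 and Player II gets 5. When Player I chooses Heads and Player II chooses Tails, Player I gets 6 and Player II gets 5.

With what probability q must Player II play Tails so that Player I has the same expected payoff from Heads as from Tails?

q = 5/6

In a mixed equilibrium Player I is indifferent between Heads and Tails; this condition fixes q.
  Player I's expected payoff from Heads: q·6 + (1−q)·3 = 3q + 3
  Player I's expected payoff from Tails: q·5 + (1−q)·8 = -3q + 8
  3q + 3 = -3q + 8  ⇒  6q = 5  ⇒  q = 5/6.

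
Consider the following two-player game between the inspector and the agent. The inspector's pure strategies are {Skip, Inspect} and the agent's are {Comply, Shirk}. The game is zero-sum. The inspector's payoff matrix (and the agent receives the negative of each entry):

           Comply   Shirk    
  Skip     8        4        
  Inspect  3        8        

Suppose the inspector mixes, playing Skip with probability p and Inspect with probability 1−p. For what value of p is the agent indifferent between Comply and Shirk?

p = 5/9

The agent's indifference between Comply and Shirk determines the inspector's mixing probability p:
  the agent's payoff from Comply: p·(-8) + (1−p)·(-3) = -5p - 3
  the agent's payoff from Shirk: p·(-4) + (1−p)·(-8) = 4p - 8
  -5p - 3 = 4p - 8  ⇒  -9p = -5  ⇒  p = 5/9.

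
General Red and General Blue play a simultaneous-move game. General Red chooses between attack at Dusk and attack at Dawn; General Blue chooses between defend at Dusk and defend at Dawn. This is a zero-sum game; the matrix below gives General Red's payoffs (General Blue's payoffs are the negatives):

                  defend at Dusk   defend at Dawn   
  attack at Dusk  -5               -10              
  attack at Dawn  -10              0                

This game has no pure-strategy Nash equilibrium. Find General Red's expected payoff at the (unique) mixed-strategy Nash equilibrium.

Set General Red's expected payoff from attack at Dusk equal to that from attack at Dawn:
  General Red's payoff from attack at Dusk: q·(-5) + (1−q)·(-10) = 5q - 10
  General Red's payoff from attack at Dawn: q·(-10) + (1−q)·0 = -10q
  5q - 10 = -10q  ⇒  15q = 10  ⇒  q = 2/3.
At equilibrium General Red is indifferent across rows, so General Red's payoff equals the payoff from attack at Dusk: (2/3)·(-5) + (1/3)·(-10) = -20/3.

-20/3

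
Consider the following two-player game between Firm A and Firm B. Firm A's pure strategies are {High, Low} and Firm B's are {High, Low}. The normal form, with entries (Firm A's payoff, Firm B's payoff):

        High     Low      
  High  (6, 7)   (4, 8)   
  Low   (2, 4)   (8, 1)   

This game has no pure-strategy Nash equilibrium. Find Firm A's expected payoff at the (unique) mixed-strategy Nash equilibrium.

5

Set Firm A's expected payoff from High equal to that from Low:
  Firm A's payoff from High: q·6 + (1−q)·4 = 2q + 4
  Firm A's payoff from Low: q·2 + (1−q)·8 = -6q + 8
  2q + 4 = -6q + 8  ⇒  8q = 4  ⇒  q = 1/2.
At equilibrium Firm A is indifferent across rows, so Firm A's payoff equals the payoff from High: (1/2)·6 + (1/2)·4 = 5.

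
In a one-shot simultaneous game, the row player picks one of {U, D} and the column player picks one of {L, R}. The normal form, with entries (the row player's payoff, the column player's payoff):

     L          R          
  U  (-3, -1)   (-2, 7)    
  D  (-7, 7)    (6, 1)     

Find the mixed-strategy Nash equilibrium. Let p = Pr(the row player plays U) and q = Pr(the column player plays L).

p = 3/7, q = 2/3

The row player's mix must leave the column player indifferent between L and R.
  the column player's payoff to L: p·(-1) + (1−p)·7 = -8p + 7
  the column player's payoff to R: p·7 + (1−p)·1 = 6p + 1
  -8p + 7 = 6p + 1  ⇒  -14p = -6  ⇒  p = 3/7.
For the row player to be willing to mix, the row player must be indifferent between U and D, which pins down the column player's mix.
  the row player's expected payoff from U: q·(-3) + (1−q)·(-2) = -q - 2
  the row player's expected payoff from D: q·(-7) + (1−q)·6 = -13q + 6
  -q - 2 = -13q + 6  ⇒  12q = 8  ⇒  q = 2/3.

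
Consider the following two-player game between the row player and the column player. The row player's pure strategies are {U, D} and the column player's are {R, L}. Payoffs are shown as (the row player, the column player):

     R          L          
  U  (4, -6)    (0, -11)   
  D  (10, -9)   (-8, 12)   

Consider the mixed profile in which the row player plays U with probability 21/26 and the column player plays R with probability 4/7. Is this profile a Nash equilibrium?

Check the column player's indifference given the row player's mix p = 21/26:
  payoff from R = -171/26; payoff from L = -171/26 — equal.
Check the row player's indifference given the column player's mix q = 4/7:
  payoff from U = 16/7; payoff from D = 16/7 — equal.
Both players are indifferent, so neither can profitably deviate.

Yes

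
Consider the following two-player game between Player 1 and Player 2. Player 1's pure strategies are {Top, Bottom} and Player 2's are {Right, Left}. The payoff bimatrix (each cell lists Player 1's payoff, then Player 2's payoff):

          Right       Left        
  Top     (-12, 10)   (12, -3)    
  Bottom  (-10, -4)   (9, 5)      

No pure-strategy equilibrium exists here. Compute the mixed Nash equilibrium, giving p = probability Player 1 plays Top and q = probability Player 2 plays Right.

p = 9/22, q = 3/5

In a mixed equilibrium Player 2 is indifferent between Right and Left; this condition fixes p.
  Player 2's expected payoff from Right: p·10 + (1−p)·(-4) = 14p - 4
  Player 2's expected payoff from Left: p·(-3) + (1−p)·5 = -8p + 5
  14p - 4 = -8p + 5  ⇒  22p = 9  ⇒  p = 9/22.
In a mixed equilibrium Player 1 is indifferent between Top and Bottom; this condition fixes q.
  Player 1's expected payoff from Top: q·(-12) + (1−q)·12 = -24q + 12
  Player 1's expected payoff from Bottom: q·(-10) + (1−q)·9 = -19q + 9
  -24q + 12 = -19q + 9  ⇒  -5q = -3  ⇒  q = 3/5.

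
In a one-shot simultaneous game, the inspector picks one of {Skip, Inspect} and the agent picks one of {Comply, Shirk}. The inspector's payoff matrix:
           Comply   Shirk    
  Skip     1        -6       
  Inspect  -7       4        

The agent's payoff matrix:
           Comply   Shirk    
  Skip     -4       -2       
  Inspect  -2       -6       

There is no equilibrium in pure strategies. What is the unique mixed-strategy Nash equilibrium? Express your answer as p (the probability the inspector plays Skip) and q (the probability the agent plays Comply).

In a mixed equilibrium the agent is indifferent between Comply and Shirk; this condition fixes p.
  the agent's expected payoff from Comply: p·(-4) + (1−p)·(-2) = -2p - 2
  the agent's expected payoff from Shirk: p·(-2) + (1−p)·(-6) = 4p - 6
  -2p - 2 = 4p - 6  ⇒  -6p = -4  ⇒  p = 2/3.
The inspector's indifference between Skip and Inspect determines the agent's mixing probability q:
  the inspector's expected payoff from Skip: q·1 + (1−q)·(-6) = 7q - 6
  the inspector's expected payoff from Inspect: q·(-7) + (1−q)·4 = -11q + 4
  7q - 6 = -11q + 4  ⇒  18q = 10  ⇒  q = 5/9.

p = 2/3, q = 5/9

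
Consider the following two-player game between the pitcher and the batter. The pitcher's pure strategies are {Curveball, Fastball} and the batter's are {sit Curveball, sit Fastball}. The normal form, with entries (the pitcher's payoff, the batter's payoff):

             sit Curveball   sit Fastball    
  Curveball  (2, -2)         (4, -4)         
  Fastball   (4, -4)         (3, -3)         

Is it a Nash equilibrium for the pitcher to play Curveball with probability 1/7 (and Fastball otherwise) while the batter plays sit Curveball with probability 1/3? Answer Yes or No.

Given the pitcher's mix p = 1/7, the batter's payoff from sit Curveball is -26/7 but from sit Fastball is -22/7. The batter strictly prefers sit Fastball, so the batter would not mix.
So the proposed profile is not a Nash equilibrium.

No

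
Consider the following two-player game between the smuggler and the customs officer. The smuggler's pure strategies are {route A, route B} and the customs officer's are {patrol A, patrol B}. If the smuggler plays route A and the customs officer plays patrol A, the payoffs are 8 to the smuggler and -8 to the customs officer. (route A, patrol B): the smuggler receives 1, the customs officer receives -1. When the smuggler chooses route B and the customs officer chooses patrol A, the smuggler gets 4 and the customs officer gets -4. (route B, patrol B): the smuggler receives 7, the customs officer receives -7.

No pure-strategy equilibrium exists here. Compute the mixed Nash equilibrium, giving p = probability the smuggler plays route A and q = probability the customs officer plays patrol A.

Set the customs officer's expected payoff from patrol A equal to that from patrol B:
  the customs officer's expected payoff from patrol A: p·(-8) + (1−p)·(-4) = -4p - 4
  the customs officer's expected payoff from patrol B: p·(-1) + (1−p)·(-7) = 6p - 7
  -4p - 4 = 6p - 7  ⇒  -10p = -3  ⇒  p = 3/10.
The smuggler's indifference between route A and route B determines the customs officer's mixing probability q:
  the smuggler's expected payoff from route A: q·8 + (1−q)·1 = 7q + 1
  the smuggler's expected payoff from route B: q·4 + (1−q)·7 = -3q + 7
  7q + 1 = -3q + 7  ⇒  10q = 6  ⇒  q = 3/5.

p = 3/10, q = 3/5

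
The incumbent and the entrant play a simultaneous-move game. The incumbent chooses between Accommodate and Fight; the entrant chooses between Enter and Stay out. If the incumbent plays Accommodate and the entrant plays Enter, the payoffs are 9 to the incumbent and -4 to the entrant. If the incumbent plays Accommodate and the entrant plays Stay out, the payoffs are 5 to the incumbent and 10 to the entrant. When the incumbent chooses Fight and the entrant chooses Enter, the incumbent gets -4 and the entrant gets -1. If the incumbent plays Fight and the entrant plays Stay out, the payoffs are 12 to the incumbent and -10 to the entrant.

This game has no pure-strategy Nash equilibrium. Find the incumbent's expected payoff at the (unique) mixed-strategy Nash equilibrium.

Set the incumbent's expected payoff from Accommodate equal to that from Fight:
  the incumbent's payoff from Accommodate: q·9 + (1−q)·5 = 4q + 5
  the incumbent's payoff from Fight: q·(-4) + (1−q)·12 = -16q + 12
  4q + 5 = -16q + 12  ⇒  20q = 7  ⇒  q = 7/20.
At equilibrium the incumbent is indifferent across rows, so the incumbent's payoff equals the payoff from Accommodate: (7/20)·9 + (13/20)·5 = 32/5.

32/5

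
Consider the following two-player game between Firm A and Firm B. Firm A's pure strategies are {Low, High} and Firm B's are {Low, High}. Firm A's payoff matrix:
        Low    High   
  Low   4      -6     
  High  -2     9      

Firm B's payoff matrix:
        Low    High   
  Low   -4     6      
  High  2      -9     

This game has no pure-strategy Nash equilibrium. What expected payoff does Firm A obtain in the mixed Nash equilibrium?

8/7

Set Firm A's expected payoff from Low equal to that from High:
  Firm A's payoff from Low: q·4 + (1−q)·(-6) = 10q - 6
  Firm A's payoff from High: q·(-2) + (1−q)·9 = -11q + 9
  10q - 6 = -11q + 9  ⇒  21q = 15  ⇒  q = 5/7.
At equilibrium Firm A is indifferent across rows, so Firm A's payoff equals the payoff from Low: (5/7)·4 + (2/7)·(-6) = 8/7.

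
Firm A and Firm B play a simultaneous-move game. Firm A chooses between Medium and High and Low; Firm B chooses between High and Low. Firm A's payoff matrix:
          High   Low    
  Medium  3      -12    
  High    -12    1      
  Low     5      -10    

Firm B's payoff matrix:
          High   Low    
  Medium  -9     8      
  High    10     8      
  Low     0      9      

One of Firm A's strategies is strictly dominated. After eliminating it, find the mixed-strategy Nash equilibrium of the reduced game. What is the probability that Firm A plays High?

p = 9/11

Firm A's strategy Medium is strictly dominated by Low: 5 > 3 and -10 > -12. Eliminate Medium.
For Firm B to be willing to mix, Firm B must be indifferent between High and Low, which pins down Firm A's mix.
  Firm B's payoff from High: p·10 + (1−p)·0 = 10p
  Firm B's payoff from Low: p·8 + (1−p)·9 = -p + 9
  10p = -p + 9  ⇒  11p = 9  ⇒  p = 9/11.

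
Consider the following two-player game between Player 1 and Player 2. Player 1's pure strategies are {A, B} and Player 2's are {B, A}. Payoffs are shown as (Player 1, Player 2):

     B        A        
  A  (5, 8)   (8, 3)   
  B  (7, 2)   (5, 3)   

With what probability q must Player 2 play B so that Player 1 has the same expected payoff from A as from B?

q = 3/5

For Player 1 to be willing to mix, Player 1 must be indifferent between A and B, which pins down Player 2's mix.
  Player 1's payoff to A: q·5 + (1−q)·8 = -3q + 8
  Player 1's payoff to B: q·7 + (1−q)·5 = 2q + 5
  -3q + 8 = 2q + 5  ⇒  -5q = -3  ⇒  q = 3/5.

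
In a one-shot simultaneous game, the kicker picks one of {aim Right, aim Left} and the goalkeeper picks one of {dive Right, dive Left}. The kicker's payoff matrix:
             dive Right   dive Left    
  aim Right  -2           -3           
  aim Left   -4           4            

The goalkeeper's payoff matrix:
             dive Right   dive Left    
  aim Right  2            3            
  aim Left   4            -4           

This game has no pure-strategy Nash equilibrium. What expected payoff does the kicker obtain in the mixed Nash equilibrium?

-20/9

Set the kicker's expected payoff from aim Right equal to that from aim Left:
  the kicker's expected payoff from aim Right: q·(-2) + (1−q)·(-3) = q - 3
  the kicker's expected payoff from aim Left: q·(-4) + (1−q)·4 = -8q + 4
  q - 3 = -8q + 4  ⇒  9q = 7  ⇒  q = 7/9.
At equilibrium the kicker is indifferent across rows, so the kicker's payoff equals the payoff from aim Right: (7/9)·(-2) + (2/9)·(-3) = -20/9.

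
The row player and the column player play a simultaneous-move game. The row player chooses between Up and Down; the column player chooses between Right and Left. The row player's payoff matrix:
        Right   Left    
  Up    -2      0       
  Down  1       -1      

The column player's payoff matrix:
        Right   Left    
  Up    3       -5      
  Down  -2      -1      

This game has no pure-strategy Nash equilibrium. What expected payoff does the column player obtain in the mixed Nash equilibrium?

For the column player to be willing to mix, the column player must be indifferent between Right and Left, which pins down the row player's mix.
  the column player's payoff from Right: p·3 + (1−p)·(-2) = 5p - 2
  the column player's payoff from Left: p·(-5) + (1−p)·(-1) = -4p - 1
  5p - 2 = -4p - 1  ⇒  9p = 1  ⇒  p = 1/9.
At equilibrium the column player is indifferent across columns, so the column player's payoff equals the payoff from Right: (1/9)·3 + (8/9)·(-2) = -13/9.

-13/9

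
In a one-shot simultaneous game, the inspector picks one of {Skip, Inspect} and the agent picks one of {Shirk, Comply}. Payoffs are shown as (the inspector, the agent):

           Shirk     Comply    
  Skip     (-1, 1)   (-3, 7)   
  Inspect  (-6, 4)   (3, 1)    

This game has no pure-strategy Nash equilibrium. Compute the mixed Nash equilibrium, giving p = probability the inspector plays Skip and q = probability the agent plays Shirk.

p = 1/3, q = 6/11

For the agent to be willing to mix, the agent must be indifferent between Shirk and Comply, which pins down the inspector's mix.
  the agent's payoff from Shirk: p·1 + (1−p)·4 = -3p + 4
  the agent's payoff from Comply: p·7 + (1−p)·1 = 6p + 1
  -3p + 4 = 6p + 1  ⇒  -9p = -3  ⇒  p = 1/3.
Set the inspector's expected payoff from Skip equal to that from Inspect:
  the inspector's payoff to Skip: q·(-1) + (1−q)·(-3) = 2q - 3
  the inspector's payoff to Inspect: q·(-6) + (1−q)·3 = -9q + 3
  2q - 3 = -9q + 3  ⇒  11q = 6  ⇒  q = 6/11.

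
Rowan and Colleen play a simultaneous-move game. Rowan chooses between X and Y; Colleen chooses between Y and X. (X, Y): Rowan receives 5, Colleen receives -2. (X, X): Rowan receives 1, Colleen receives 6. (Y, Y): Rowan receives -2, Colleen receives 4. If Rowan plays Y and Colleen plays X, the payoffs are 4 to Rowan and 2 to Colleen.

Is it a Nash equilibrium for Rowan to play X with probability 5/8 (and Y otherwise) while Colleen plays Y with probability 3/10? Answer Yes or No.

Given Rowan's mix p = 5/8, Colleen's payoff from Y is 1/4 but from X is 9/2. Colleen strictly prefers X, so Colleen would not mix.
So the proposed profile is not a Nash equilibrium.

No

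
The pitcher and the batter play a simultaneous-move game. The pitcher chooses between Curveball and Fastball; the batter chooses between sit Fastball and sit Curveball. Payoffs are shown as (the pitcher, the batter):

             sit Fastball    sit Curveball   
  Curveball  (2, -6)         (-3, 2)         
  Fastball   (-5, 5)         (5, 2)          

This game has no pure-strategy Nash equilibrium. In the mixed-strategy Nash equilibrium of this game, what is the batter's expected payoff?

2

The pitcher's mix must leave the batter indifferent between sit Fastball and sit Curveball.
  the batter's payoff to sit Fastball: p·(-6) + (1−p)·5 = -11p + 5
  the batter's payoff to sit Curveball: p·2 + (1−p)·2 = 2
  -11p + 5 = 2  ⇒  -11p = -3  ⇒  p = 3/11.
At equilibrium the batter is indifferent across columns, so the batter's payoff equals the payoff from sit Fastball: (3/11)·(-6) + (8/11)·5 = 2.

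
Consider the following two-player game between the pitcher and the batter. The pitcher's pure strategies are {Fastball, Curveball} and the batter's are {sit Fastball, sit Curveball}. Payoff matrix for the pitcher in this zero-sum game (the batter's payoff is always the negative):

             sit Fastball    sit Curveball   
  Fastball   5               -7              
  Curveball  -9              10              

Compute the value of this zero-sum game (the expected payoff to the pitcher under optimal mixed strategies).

v = -13/31

The batter's mix must leave the pitcher indifferent between Fastball and Curveball.
  the pitcher's payoff to Fastball: q·5 + (1−q)·(-7) = 12q - 7
  the pitcher's payoff to Curveball: q·(-9) + (1−q)·10 = -19q + 10
  12q - 7 = -19q + 10  ⇒  31q = 17  ⇒  q = 17/31.
The value is the pitcher's expected payoff against this mix (using Fastball): (17/31)·5 + (14/31)·(-7) = -13/31.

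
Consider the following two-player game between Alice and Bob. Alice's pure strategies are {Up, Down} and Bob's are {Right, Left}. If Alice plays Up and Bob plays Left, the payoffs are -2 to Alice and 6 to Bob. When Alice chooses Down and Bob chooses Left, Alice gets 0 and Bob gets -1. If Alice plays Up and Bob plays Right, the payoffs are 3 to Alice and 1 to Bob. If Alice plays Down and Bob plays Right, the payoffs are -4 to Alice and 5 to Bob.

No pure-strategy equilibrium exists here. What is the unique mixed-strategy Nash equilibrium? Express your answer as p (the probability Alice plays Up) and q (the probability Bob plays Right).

Bob's indifference between Right and Left determines Alice's mixing probability p:
  Bob's payoff from Right: p·1 + (1−p)·5 = -4p + 5
  Bob's payoff from Left: p·6 + (1−p)·(-1) = 7p - 1
  -4p + 5 = 7p - 1  ⇒  -11p = -6  ⇒  p = 6/11.
For Alice to be willing to mix, Alice must be indifferent between Up and Down, which pins down Bob's mix.
  Alice's payoff from Up: q·3 + (1−q)·(-2) = 5q - 2
  Alice's payoff from Down: q·(-4) + (1−q)·0 = -4q
  5q - 2 = -4q  ⇒  9q = 2  ⇒  q = 2/9.

p = 6/11, q = 2/9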